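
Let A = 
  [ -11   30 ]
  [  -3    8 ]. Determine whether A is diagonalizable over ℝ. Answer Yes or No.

Yes

Characteristic polynomial: p(μ) = μ^2 + 3μ + 2 = (μ + 1)(μ + 2).
All 2 eigenvalues are distinct, so A is diagonalizable.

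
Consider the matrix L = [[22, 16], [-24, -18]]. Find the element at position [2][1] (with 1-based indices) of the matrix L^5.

-23424

Characteristic polynomial: μ^2 - 4μ - 12 = (μ - 6)(μ + 2), so the eigenvalues are -2, 6.
μ=6: eigenvector (1, -1).
μ=-2: eigenvector (2, -3).
P = [[1, 2], [-1, -3]], D = diag(6, -2), P⁻¹ = [[3, 2], [-1, -1]].
L⁵ = P·diag(7776, -32)·P⁻¹ = [[23392, 15616], [-23424, -15648]].
The requested entry is -23424.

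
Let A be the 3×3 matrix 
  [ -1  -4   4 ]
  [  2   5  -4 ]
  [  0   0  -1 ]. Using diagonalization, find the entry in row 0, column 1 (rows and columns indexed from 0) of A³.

-52

Characteristic polynomial: r^3 - 3r^2 - r + 3 = (r - 3)(r - 1)(r + 1), so the eigenvalues are -1, 1, 3.
r=1: eigenvector (2, -1, 0).
r=-1: eigenvector (-1, 1, 1).
r=3: eigenvector (-1, 1, 0).
P = [[2, -1, -1], [-1, 1, 1], [0, 1, 0]], D = diag(1, -1, 3), P⁻¹ = [[1, 1, 0], [0, 0, 1], [1, 2, -1]].
A³ = P·diag(1, -1, 27)·P⁻¹ = [[-25, -52, 28], [26, 53, -28], [0, 0, -1]].
The requested entry is -52.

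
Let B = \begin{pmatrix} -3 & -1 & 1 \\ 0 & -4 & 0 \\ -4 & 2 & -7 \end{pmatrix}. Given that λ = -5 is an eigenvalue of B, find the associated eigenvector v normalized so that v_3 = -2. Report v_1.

B + 5I = [[2, -1, 1], [0, 1, 0], [-4, 2, -2]].
Solving (B + 5I)v = 0 gives the eigenspace spanned by (1, 0, -2).
With v_3 = -2, v = (1, 0, -2), so v_1 = 1.

1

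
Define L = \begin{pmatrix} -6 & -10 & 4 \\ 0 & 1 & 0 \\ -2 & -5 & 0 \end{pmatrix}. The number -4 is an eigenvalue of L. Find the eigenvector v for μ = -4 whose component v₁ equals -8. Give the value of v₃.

L + 4I = [[-2, -10, 4], [0, 5, 0], [-2, -5, 4]].
Solving (L + 4I)v = 0 gives the eigenspace spanned by (-8, 0, -4).
With v₁ = -8, v = (-8, 0, -4), so v₃ = -4.

-4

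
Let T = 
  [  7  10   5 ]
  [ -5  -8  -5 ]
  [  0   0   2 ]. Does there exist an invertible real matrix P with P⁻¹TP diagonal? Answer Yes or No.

Yes

Characteristic polynomial: p(μ) = μ^3 - μ^2 - 8μ + 12 = (μ - 2)^2(μ + 3).
μ = 2 has algebraic multiplicity 2; rank(T − 2I) = 1, so geometric multiplicity = 2.
Every eigenvalue has geometric = algebraic multiplicity, so T is diagonalizable.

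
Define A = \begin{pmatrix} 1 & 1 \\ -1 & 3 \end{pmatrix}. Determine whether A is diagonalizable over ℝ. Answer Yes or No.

No

Characteristic polynomial: p(s) = s^2 - 4s + 4 = (s - 2)^2.
s = 2 has algebraic multiplicity 2; rank(A − 2I) = 1, so geometric multiplicity = 1.
Geometric multiplicity < algebraic multiplicity, so A is not diagonalizable.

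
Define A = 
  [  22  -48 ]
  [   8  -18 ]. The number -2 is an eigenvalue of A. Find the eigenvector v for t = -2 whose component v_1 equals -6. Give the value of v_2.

-3

A + 2I = [[24, -48], [8, -16]].
Solving (A + 2I)v = 0 gives the eigenspace spanned by (-6, -3).
With v_1 = -6, v = (-6, -3), so v_2 = -3.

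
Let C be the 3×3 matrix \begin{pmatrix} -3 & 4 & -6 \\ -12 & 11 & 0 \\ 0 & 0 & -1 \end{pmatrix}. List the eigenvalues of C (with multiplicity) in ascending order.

Characteristic polynomial: p(t) = t^3 - 7t^2 + 7t + 15 = (t - 5)(t - 3)(t + 1).
Roots (with multiplicity): -1, 3, 5.

-1, 3, 5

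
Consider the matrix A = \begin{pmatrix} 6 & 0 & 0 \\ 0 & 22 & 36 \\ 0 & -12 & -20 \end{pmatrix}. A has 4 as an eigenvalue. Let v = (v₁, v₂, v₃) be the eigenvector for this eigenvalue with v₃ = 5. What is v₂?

A − 4I = [[2, 0, 0], [0, 18, 36], [0, -12, -24]].
Solving (A − 4I)v = 0 gives the eigenspace spanned by (0, -10, 5).
With v₃ = 5, v = (0, -10, 5), so v₂ = -10.

-10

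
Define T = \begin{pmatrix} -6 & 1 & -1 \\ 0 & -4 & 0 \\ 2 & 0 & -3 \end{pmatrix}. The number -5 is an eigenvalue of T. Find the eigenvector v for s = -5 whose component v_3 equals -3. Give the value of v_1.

3

T + 5I = [[-1, 1, -1], [0, 1, 0], [2, 0, 2]].
Solving (T + 5I)v = 0 gives the eigenspace spanned by (3, 0, -3).
With v_3 = -3, v = (3, 0, -3), so v_1 = 3.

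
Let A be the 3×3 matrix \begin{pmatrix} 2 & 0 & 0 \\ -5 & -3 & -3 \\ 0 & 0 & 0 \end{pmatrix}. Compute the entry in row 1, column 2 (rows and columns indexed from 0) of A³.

-27

Characteristic polynomial: λ^3 + λ^2 - 6λ = λ(λ - 2)(λ + 3), so the eigenvalues are -3, 0, 2.
λ=2: eigenvector (1, -1, 0).
λ=-3: eigenvector (0, 1, 0).
λ=0: eigenvector (0, -1, 1).
P = [[1, 0, 0], [-1, 1, -1], [0, 0, 1]], D = diag(2, -3, 0), P⁻¹ = [[1, 0, 0], [1, 1, 1], [0, 0, 1]].
A³ = P·diag(8, -27, 0)·P⁻¹ = [[8, 0, 0], [-35, -27, -27], [0, 0, 0]].
The requested entry is -27.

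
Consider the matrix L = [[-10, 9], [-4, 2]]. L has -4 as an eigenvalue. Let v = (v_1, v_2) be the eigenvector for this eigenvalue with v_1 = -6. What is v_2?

L + 4I = [[-6, 9], [-4, 6]].
Solving (L + 4I)v = 0 gives the eigenspace spanned by (-6, -4).
With v_1 = -6, v = (-6, -4), so v_2 = -4.

-4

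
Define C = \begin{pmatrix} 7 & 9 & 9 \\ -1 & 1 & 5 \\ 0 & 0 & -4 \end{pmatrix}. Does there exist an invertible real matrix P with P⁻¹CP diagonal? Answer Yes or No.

Characteristic polynomial: p(λ) = λ^3 - 4λ^2 - 16λ + 64 = (λ - 4)^2(λ + 4).
λ = 4 has algebraic multiplicity 2; rank(C − 4I) = 2, so geometric multiplicity = 1.
Geometric multiplicity < algebraic multiplicity, so C is not diagonalizable.

No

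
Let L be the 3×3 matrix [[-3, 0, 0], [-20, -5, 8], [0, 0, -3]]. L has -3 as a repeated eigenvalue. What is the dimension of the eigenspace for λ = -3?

2

L + 3I = [[0, 0, 0], [-20, -2, 8], [0, 0, 0]].
This matrix has rank 1, so its null space has dimension 3 − 1 = 2.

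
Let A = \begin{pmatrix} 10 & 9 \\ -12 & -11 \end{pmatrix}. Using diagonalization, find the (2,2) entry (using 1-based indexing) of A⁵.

Characteristic polynomial: t^2 + t - 2 = (t - 1)(t + 2), so the eigenvalues are -2, 1.
t=1: eigenvector (1, -1).
t=-2: eigenvector (-3, 4).
P = [[1, -3], [-1, 4]], D = diag(1, -2), P⁻¹ = [[4, 3], [1, 1]].
A⁵ = P·diag(1, -32)·P⁻¹ = [[100, 99], [-132, -131]].
The requested entry is -131.

-131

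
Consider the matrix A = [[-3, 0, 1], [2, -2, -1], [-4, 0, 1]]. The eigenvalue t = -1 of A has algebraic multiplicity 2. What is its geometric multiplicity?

1

A + 1I = [[-2, 0, 1], [2, -1, -1], [-4, 0, 2]].
This matrix has rank 2, so its null space has dimension 3 − 2 = 1.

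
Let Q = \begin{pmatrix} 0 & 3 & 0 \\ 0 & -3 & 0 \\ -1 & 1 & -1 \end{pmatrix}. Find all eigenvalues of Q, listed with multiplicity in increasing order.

-3, -1, 0

Characteristic polynomial: p(s) = s^3 + 4s^2 + 3s = s(s + 1)(s + 3).
Roots (with multiplicity): -3, -1, 0.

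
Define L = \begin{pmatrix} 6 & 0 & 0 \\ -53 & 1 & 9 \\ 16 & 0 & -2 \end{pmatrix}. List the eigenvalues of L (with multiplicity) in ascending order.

-2, 1, 6

Characteristic polynomial: p(λ) = λ^3 - 5λ^2 - 8λ + 12 = (λ - 6)(λ - 1)(λ + 2).
Roots (with multiplicity): -2, 1, 6.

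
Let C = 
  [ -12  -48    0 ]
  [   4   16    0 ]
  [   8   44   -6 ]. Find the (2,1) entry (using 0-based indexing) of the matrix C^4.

Characteristic polynomial: t^3 + 2t^2 - 24t = t(t - 4)(t + 6), so the eigenvalues are -6, 0, 4.
t=0: eigenvector (4, -1, -2).
t=4: eigenvector (-3, 1, 2).
t=-6: eigenvector (0, 0, 1).
P = [[4, -3, 0], [-1, 1, 0], [-2, 2, 1]], D = diag(0, 4, -6), P⁻¹ = [[1, 3, 0], [1, 4, 0], [0, -2, 1]].
C⁴ = P·diag(0, 256, 1296)·P⁻¹ = [[-768, -3072, 0], [256, 1024, 0], [512, -544, 1296]].
The requested entry is -544.

-544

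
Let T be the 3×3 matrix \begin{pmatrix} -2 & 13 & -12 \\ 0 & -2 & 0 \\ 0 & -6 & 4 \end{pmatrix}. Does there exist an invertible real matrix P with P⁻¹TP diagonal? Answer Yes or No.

Characteristic polynomial: p(s) = s^3 - 12s - 16 = (s - 4)(s + 2)^2.
s = -2 has algebraic multiplicity 2; rank(T + 2I) = 2, so geometric multiplicity = 1.
Geometric multiplicity < algebraic multiplicity, so T is not diagonalizable.

No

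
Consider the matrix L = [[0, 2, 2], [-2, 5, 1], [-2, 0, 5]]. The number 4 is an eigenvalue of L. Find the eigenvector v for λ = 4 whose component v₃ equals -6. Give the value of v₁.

L − 4I = [[-4, 2, 2], [-2, 1, 1], [-2, 0, 1]].
Solving (L − 4I)v = 0 gives the eigenspace spanned by (-3, 0, -6).
With v₃ = -6, v = (-3, 0, -6), so v₁ = -3.

-3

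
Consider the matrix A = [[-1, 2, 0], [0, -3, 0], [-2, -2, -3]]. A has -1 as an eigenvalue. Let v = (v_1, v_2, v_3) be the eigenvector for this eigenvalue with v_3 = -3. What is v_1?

3

A + 1I = [[0, 2, 0], [0, -2, 0], [-2, -2, -2]].
Solving (A + 1I)v = 0 gives the eigenspace spanned by (3, 0, -3).
With v_3 = -3, v = (3, 0, -3), so v_1 = 3.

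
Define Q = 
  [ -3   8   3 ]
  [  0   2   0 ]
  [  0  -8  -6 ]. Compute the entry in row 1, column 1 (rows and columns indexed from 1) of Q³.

Characteristic polynomial: r^3 + 7r^2 - 36 = (r - 2)(r + 3)(r + 6), so the eigenvalues are -6, -3, 2.
r=-6: eigenvector (-1, 0, 1).
r=2: eigenvector (1, 1, -1).
r=-3: eigenvector (1, 0, 0).
P = [[-1, 1, 1], [0, 1, 0], [1, -1, 0]], D = diag(-6, 2, -3), P⁻¹ = [[0, 1, 1], [0, 1, 0], [1, 0, 1]].
Q³ = P·diag(-216, 8, -27)·P⁻¹ = [[-27, 224, 189], [0, 8, 0], [0, -224, -216]].
The requested entry is -27.

-27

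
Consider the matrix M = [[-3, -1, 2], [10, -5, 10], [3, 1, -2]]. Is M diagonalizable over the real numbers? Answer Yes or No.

Characteristic polynomial: p(s) = s^3 + 10s^2 + 25s = s(s + 5)^2.
s = -5 has algebraic multiplicity 2; rank(M + 5I) = 2, so geometric multiplicity = 1.
Geometric multiplicity < algebraic multiplicity, so M is not diagonalizable.

No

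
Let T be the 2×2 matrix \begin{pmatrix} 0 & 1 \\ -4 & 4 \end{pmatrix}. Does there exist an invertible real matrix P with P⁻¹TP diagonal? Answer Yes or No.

Characteristic polynomial: p(μ) = μ^2 - 4μ + 4 = (μ - 2)^2.
μ = 2 has algebraic multiplicity 2; rank(T − 2I) = 1, so geometric multiplicity = 1.
Geometric multiplicity < algebraic multiplicity, so T is not diagonalizable.

No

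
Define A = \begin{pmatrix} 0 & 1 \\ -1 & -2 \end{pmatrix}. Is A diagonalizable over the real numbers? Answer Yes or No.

Characteristic polynomial: p(r) = r^2 + 2r + 1 = (r + 1)^2.
r = -1 has algebraic multiplicity 2; rank(A + 1I) = 1, so geometric multiplicity = 1.
Geometric multiplicity < algebraic multiplicity, so A is not diagonalizable.

No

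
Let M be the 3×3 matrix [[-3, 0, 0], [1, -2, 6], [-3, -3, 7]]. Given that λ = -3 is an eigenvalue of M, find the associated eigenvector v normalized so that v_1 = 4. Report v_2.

M + 3I = [[0, 0, 0], [1, 1, 6], [-3, -3, 10]].
Solving (M + 3I)v = 0 gives the eigenspace spanned by (4, -4, 0).
With v_1 = 4, v = (4, -4, 0), so v_2 = -4.

-4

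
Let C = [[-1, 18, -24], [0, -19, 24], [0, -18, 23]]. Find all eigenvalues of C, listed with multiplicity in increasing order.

-1, -1, 5

Characteristic polynomial: p(s) = s^3 - 3s^2 - 9s - 5 = (s - 5)(s + 1)^2.
Roots (with multiplicity): -1, -1, 5.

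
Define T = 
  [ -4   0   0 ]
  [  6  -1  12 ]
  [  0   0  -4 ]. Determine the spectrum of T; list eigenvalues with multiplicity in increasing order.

Characteristic polynomial: p(r) = r^3 + 9r^2 + 24r + 16 = (r + 1)(r + 4)^2.
Roots (with multiplicity): -4, -4, -1.

-4, -4, -1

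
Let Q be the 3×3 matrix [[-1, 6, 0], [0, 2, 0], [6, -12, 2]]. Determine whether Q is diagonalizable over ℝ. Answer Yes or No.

Yes

Characteristic polynomial: p(μ) = μ^3 - 3μ^2 + 4 = (μ - 2)^2(μ + 1).
μ = 2 has algebraic multiplicity 2; rank(Q − 2I) = 1, so geometric multiplicity = 2.
Every eigenvalue has geometric = algebraic multiplicity, so Q is diagonalizable.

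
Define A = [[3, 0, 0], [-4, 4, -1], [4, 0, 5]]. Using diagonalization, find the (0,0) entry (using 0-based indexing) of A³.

27

Characteristic polynomial: s^3 - 12s^2 + 47s - 60 = (s - 5)(s - 4)(s - 3), so the eigenvalues are 3, 4, 5.
s=3: eigenvector (1, 2, -2).
s=4: eigenvector (0, 1, 0).
s=5: eigenvector (0, -1, 1).
P = [[1, 0, 0], [2, 1, -1], [-2, 0, 1]], D = diag(3, 4, 5), P⁻¹ = [[1, 0, 0], [0, 1, 1], [2, 0, 1]].
A³ = P·diag(27, 64, 125)·P⁻¹ = [[27, 0, 0], [-196, 64, -61], [196, 0, 125]].
The requested entry is 27.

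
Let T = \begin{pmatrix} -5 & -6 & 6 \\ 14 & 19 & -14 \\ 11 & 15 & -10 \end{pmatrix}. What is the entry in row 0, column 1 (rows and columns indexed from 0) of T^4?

30

Characteristic polynomial: λ^3 - 4λ^2 - 7λ + 10 = (λ - 5)(λ - 1)(λ + 2), so the eigenvalues are -2, 1, 5.
λ=-2: eigenvector (-2, 2, 1).
λ=5: eigenvector (0, 1, 1).
λ=1: eigenvector (1, 0, 1).
P = [[-2, 0, 1], [2, 1, 0], [1, 1, 1]], D = diag(-2, 5, 1), P⁻¹ = [[-1, -1, 1], [2, 3, -2], [-1, -2, 2]].
T⁴ = P·diag(16, 625, 1)·P⁻¹ = [[31, 30, -30], [1218, 1843, -1218], [1233, 1857, -1232]].
The requested entry is 30.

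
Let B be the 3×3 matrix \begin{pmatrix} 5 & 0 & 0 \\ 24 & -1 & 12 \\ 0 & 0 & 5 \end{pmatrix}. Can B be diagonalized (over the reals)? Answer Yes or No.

Yes

Characteristic polynomial: p(s) = s^3 - 9s^2 + 15s + 25 = (s - 5)^2(s + 1).
s = 5 has algebraic multiplicity 2; rank(B − 5I) = 1, so geometric multiplicity = 2.
Every eigenvalue has geometric = algebraic multiplicity, so B is diagonalizable.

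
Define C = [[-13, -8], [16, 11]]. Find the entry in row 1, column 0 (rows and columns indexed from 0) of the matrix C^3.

304

Characteristic polynomial: s^2 + 2s - 15 = (s - 3)(s + 5), so the eigenvalues are -5, 3.
s=-5: eigenvector (-1, 1).
s=3: eigenvector (-1, 2).
P = [[-1, -1], [1, 2]], D = diag(-5, 3), P⁻¹ = [[-2, -1], [1, 1]].
C³ = P·diag(-125, 27)·P⁻¹ = [[-277, -152], [304, 179]].
The requested entry is 304.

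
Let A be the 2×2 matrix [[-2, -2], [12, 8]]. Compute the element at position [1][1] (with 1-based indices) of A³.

-104

Characteristic polynomial: λ^2 - 6λ + 8 = (λ - 4)(λ - 2), so the eigenvalues are 2, 4.
λ=2: eigenvector (1, -2).
λ=4: eigenvector (-1, 3).
P = [[1, -1], [-2, 3]], D = diag(2, 4), P⁻¹ = [[3, 1], [2, 1]].
A³ = P·diag(8, 64)·P⁻¹ = [[-104, -56], [336, 176]].
The requested entry is -104.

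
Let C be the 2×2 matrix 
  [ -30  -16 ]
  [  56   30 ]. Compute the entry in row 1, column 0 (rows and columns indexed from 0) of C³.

224

Characteristic polynomial: s^2 - 4 = (s - 2)(s + 2), so the eigenvalues are -2, 2.
s=2: eigenvector (1, -2).
s=-2: eigenvector (4, -7).
P = [[1, 4], [-2, -7]], D = diag(2, -2), P⁻¹ = [[-7, -4], [2, 1]].
C³ = P·diag(8, -8)·P⁻¹ = [[-120, -64], [224, 120]].
The requested entry is 224.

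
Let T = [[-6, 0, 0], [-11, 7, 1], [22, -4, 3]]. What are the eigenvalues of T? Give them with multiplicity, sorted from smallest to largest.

Characteristic polynomial: p(μ) = μ^3 - 4μ^2 - 35μ + 150 = (μ - 5)^2(μ + 6).
Roots (with multiplicity): -6, 5, 5.

-6, 5, 5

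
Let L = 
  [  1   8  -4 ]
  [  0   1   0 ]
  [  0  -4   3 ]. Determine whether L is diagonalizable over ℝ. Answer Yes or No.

Characteristic polynomial: p(t) = t^3 - 5t^2 + 7t - 3 = (t - 3)(t - 1)^2.
t = 1 has algebraic multiplicity 2; rank(L − 1I) = 1, so geometric multiplicity = 2.
Every eigenvalue has geometric = algebraic multiplicity, so L is diagonalizable.

Yes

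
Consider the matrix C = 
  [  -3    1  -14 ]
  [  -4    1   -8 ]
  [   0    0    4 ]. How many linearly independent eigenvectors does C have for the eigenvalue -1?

1

C + 1I = [[-2, 1, -14], [-4, 2, -8], [0, 0, 5]].
This matrix has rank 2, so its null space has dimension 3 − 2 = 1.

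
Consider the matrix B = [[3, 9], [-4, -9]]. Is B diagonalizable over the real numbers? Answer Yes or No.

Characteristic polynomial: p(λ) = λ^2 + 6λ + 9 = (λ + 3)^2.
λ = -3 has algebraic multiplicity 2; rank(B + 3I) = 1, so geometric multiplicity = 1.
Geometric multiplicity < algebraic multiplicity, so B is not diagonalizable.

No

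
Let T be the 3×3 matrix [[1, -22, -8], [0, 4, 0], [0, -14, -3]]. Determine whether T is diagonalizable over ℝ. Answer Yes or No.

Yes

Characteristic polynomial: p(s) = s^3 - 2s^2 - 11s + 12 = (s - 4)(s - 1)(s + 3).
All 3 eigenvalues are distinct, so T is diagonalizable.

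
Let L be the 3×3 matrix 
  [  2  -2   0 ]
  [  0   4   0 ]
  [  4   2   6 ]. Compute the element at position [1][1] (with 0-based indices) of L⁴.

Characteristic polynomial: r^3 - 12r^2 + 44r - 48 = (r - 6)(r - 4)(r - 2), so the eigenvalues are 2, 4, 6.
r=6: eigenvector (0, 0, 1).
r=4: eigenvector (-1, 1, 1).
r=2: eigenvector (1, 0, -1).
P = [[0, -1, 1], [0, 1, 0], [1, 1, -1]], D = diag(6, 4, 2), P⁻¹ = [[1, 0, 1], [0, 1, 0], [1, 1, 0]].
L⁴ = P·diag(1296, 256, 16)·P⁻¹ = [[16, -240, 0], [0, 256, 0], [1280, 240, 1296]].
The requested entry is 256.

256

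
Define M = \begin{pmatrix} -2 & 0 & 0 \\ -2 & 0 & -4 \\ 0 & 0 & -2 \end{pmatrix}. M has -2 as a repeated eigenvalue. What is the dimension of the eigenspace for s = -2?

M + 2I = [[0, 0, 0], [-2, 2, -4], [0, 0, 0]].
This matrix has rank 1, so its null space has dimension 3 − 1 = 2.

2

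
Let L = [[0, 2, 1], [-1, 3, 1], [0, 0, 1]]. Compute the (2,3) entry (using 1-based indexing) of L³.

7

Characteristic polynomial: λ^3 - 4λ^2 + 5λ - 2 = (λ - 2)(λ - 1)^2, so the eigenvalues are 1, 1, 2.
λ=2: eigenvector (1, 1, 0).
λ=1: eigenvector (1, 0, 1).
λ=1: eigenvector (-2, -1, 0).
P = [[1, 1, -2], [1, 0, -1], [0, 1, 0]], D = diag(2, 1, 1), P⁻¹ = [[-1, 2, 1], [0, 0, 1], [-1, 1, 1]].
L³ = P·diag(8, 1, 1)·P⁻¹ = [[-6, 14, 7], [-7, 15, 7], [0, 0, 1]].
The requested entry is 7.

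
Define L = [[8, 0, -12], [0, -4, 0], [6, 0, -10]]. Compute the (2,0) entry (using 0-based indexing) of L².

Characteristic polynomial: s^3 + 6s^2 - 32 = (s - 2)(s + 4)^2, so the eigenvalues are -4, -4, 2.
s=-4: eigenvector (-1, 0, -1).
s=-4: eigenvector (0, 1, 0).
s=2: eigenvector (2, 0, 1).
P = [[-1, 0, 2], [0, 1, 0], [-1, 0, 1]], D = diag(-4, -4, 2), P⁻¹ = [[1, 0, -2], [0, 1, 0], [1, 0, -1]].
L² = P·diag(16, 16, 4)·P⁻¹ = [[-8, 0, 24], [0, 16, 0], [-12, 0, 28]].
The requested entry is -12.

-12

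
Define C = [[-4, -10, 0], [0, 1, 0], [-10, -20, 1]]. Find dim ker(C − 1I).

2

C − 1I = [[-5, -10, 0], [0, 0, 0], [-10, -20, 0]].
This matrix has rank 1, so its null space has dimension 3 − 1 = 2.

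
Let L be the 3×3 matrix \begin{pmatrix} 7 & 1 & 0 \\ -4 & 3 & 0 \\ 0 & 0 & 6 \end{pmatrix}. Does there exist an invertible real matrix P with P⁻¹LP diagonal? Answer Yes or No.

Characteristic polynomial: p(r) = r^3 - 16r^2 + 85r - 150 = (r - 6)(r - 5)^2.
r = 5 has algebraic multiplicity 2; rank(L − 5I) = 2, so geometric multiplicity = 1.
Geometric multiplicity < algebraic multiplicity, so L is not diagonalizable.

No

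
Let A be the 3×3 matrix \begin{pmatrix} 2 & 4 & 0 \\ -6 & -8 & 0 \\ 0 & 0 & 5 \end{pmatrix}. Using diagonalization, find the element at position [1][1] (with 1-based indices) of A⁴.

Characteristic polynomial: t^3 + t^2 - 22t - 40 = (t - 5)(t + 2)(t + 4), so the eigenvalues are -4, -2, 5.
t=-2: eigenvector (1, -1, 0).
t=-4: eigenvector (-2, 3, 0).
t=5: eigenvector (0, 0, 1).
P = [[1, -2, 0], [-1, 3, 0], [0, 0, 1]], D = diag(-2, -4, 5), P⁻¹ = [[3, 2, 0], [1, 1, 0], [0, 0, 1]].
A⁴ = P·diag(16, 256, 625)·P⁻¹ = [[-464, -480, 0], [720, 736, 0], [0, 0, 625]].
The requested entry is -464.

-464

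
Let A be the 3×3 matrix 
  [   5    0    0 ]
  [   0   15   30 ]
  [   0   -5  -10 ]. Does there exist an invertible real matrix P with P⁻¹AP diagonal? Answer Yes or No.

Characteristic polynomial: p(s) = s^3 - 10s^2 + 25s = s(s - 5)^2.
s = 5 has algebraic multiplicity 2; rank(A − 5I) = 1, so geometric multiplicity = 2.
Every eigenvalue has geometric = algebraic multiplicity, so A is diagonalizable.

Yes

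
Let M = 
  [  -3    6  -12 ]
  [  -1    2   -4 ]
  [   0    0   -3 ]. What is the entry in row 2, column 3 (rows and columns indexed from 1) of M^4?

160

Characteristic polynomial: λ^3 + 4λ^2 + 3λ = λ(λ + 1)(λ + 3), so the eigenvalues are -3, -1, 0.
λ=-1: eigenvector (3, 1, 0).
λ=0: eigenvector (2, 1, 0).
λ=-3: eigenvector (6, 2, 1).
P = [[3, 2, 6], [1, 1, 2], [0, 0, 1]], D = diag(-1, 0, -3), P⁻¹ = [[1, -2, -2], [-1, 3, 0], [0, 0, 1]].
M⁴ = P·diag(1, 0, 81)·P⁻¹ = [[3, -6, 480], [1, -2, 160], [0, 0, 81]].
The requested entry is 160.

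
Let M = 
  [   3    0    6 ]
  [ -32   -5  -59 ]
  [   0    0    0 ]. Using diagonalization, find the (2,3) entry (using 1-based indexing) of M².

103

Characteristic polynomial: μ^3 + 2μ^2 - 15μ = μ(μ - 3)(μ + 5), so the eigenvalues are -5, 0, 3.
μ=3: eigenvector (1, -4, 0).
μ=-5: eigenvector (0, 1, 0).
μ=0: eigenvector (-2, 1, 1).
P = [[1, 0, -2], [-4, 1, 1], [0, 0, 1]], D = diag(3, -5, 0), P⁻¹ = [[1, 0, 2], [4, 1, 7], [0, 0, 1]].
M² = P·diag(9, 25, 0)·P⁻¹ = [[9, 0, 18], [64, 25, 103], [0, 0, 0]].
The requested entry is 103.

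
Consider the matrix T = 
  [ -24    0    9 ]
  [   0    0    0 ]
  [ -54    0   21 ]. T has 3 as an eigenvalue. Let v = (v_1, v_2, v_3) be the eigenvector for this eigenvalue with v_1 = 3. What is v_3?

T − 3I = [[-27, 0, 9], [0, -3, 0], [-54, 0, 18]].
Solving (T − 3I)v = 0 gives the eigenspace spanned by (3, 0, 9).
With v_1 = 3, v = (3, 0, 9), so v_3 = 9.

9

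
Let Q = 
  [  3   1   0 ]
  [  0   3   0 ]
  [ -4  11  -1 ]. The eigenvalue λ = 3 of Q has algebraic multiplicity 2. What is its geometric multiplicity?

Q − 3I = [[0, 1, 0], [0, 0, 0], [-4, 11, -4]].
This matrix has rank 2, so its null space has dimension 3 − 2 = 1.

1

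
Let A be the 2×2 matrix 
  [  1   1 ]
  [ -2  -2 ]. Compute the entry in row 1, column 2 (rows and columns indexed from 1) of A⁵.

1

Characteristic polynomial: s^2 + s = s(s + 1), so the eigenvalues are -1, 0.
s=0: eigenvector (-1, 1).
s=-1: eigenvector (-1, 2).
P = [[-1, -1], [1, 2]], D = diag(0, -1), P⁻¹ = [[-2, -1], [1, 1]].
A⁵ = P·diag(0, -1)·P⁻¹ = [[1, 1], [-2, -2]].
The requested entry is 1.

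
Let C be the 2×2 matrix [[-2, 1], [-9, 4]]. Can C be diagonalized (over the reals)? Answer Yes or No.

Characteristic polynomial: p(r) = r^2 - 2r + 1 = (r - 1)^2.
r = 1 has algebraic multiplicity 2; rank(C − 1I) = 1, so geometric multiplicity = 1.
Geometric multiplicity < algebraic multiplicity, so C is not diagonalizable.

No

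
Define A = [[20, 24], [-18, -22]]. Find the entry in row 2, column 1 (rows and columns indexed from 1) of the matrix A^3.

-216

Characteristic polynomial: μ^2 + 2μ - 8 = (μ - 2)(μ + 4), so the eigenvalues are -4, 2.
μ=2: eigenvector (4, -3).
μ=-4: eigenvector (-1, 1).
P = [[4, -1], [-3, 1]], D = diag(2, -4), P⁻¹ = [[1, 1], [3, 4]].
A³ = P·diag(8, -64)·P⁻¹ = [[224, 288], [-216, -280]].
The requested entry is -216.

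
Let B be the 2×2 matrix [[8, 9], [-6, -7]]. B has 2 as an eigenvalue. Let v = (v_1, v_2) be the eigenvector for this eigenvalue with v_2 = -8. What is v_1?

B − 2I = [[6, 9], [-6, -9]].
Solving (B − 2I)v = 0 gives the eigenspace spanned by (12, -8).
With v_2 = -8, v = (12, -8), so v_1 = 12.

12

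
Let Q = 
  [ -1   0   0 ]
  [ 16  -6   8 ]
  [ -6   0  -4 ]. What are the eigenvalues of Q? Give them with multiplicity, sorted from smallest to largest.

-6, -4, -1

Characteristic polynomial: p(μ) = μ^3 + 11μ^2 + 34μ + 24 = (μ + 1)(μ + 4)(μ + 6).
Roots (with multiplicity): -6, -4, -1.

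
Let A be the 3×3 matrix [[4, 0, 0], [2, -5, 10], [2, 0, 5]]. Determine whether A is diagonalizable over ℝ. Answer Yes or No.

Yes

Characteristic polynomial: p(s) = s^3 - 4s^2 - 25s + 100 = (s - 5)(s - 4)(s + 5).
All 3 eigenvalues are distinct, so A is diagonalizable.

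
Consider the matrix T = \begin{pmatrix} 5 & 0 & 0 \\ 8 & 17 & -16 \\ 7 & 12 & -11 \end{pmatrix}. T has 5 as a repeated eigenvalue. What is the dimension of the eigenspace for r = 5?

T − 5I = [[0, 0, 0], [8, 12, -16], [7, 12, -16]].
This matrix has rank 2, so its null space has dimension 3 − 2 = 1.

1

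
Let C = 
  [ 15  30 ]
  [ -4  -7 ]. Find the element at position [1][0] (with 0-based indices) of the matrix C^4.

Characteristic polynomial: t^2 - 8t + 15 = (t - 5)(t - 3), so the eigenvalues are 3, 5.
t=3: eigenvector (-5, 2).
t=5: eigenvector (-3, 1).
P = [[-5, -3], [2, 1]], D = diag(3, 5), P⁻¹ = [[1, 3], [-2, -5]].
C⁴ = P·diag(81, 625)·P⁻¹ = [[3345, 8160], [-1088, -2639]].
The requested entry is -1088.

-1088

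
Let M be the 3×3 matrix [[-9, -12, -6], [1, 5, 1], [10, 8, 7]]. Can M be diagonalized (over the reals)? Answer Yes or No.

Characteristic polynomial: p(t) = t^3 - 3t^2 - 9t + 27 = (t - 3)^2(t + 3).
t = 3 has algebraic multiplicity 2; rank(M − 3I) = 2, so geometric multiplicity = 1.
Geometric multiplicity < algebraic multiplicity, so M is not diagonalizable.

No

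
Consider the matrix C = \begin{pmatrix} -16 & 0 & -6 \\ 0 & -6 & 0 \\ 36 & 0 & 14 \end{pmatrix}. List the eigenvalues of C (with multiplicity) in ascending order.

-6, -4, 2

Characteristic polynomial: p(λ) = λ^3 + 8λ^2 + 4λ - 48 = (λ - 2)(λ + 4)(λ + 6).
Roots (with multiplicity): -6, -4, 2.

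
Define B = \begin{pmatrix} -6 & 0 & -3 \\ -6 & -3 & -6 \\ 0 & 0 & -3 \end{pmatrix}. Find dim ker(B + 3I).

2

B + 3I = [[-3, 0, -3], [-6, 0, -6], [0, 0, 0]].
This matrix has rank 1, so its null space has dimension 3 − 1 = 2.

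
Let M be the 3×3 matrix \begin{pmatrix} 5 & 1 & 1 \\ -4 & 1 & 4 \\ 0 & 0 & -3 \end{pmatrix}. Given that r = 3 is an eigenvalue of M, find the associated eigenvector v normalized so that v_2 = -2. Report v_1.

1

M − 3I = [[2, 1, 1], [-4, -2, 4], [0, 0, -6]].
Solving (M − 3I)v = 0 gives the eigenspace spanned by (1, -2, 0).
With v_2 = -2, v = (1, -2, 0), so v_1 = 1.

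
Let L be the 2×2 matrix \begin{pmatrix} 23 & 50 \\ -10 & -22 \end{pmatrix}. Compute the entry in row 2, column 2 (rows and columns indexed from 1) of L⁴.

Characteristic polynomial: μ^2 - μ - 6 = (μ - 3)(μ + 2), so the eigenvalues are -2, 3.
μ=3: eigenvector (5, -2).
μ=-2: eigenvector (2, -1).
P = [[5, 2], [-2, -1]], D = diag(3, -2), P⁻¹ = [[1, 2], [-2, -5]].
L⁴ = P·diag(81, 16)·P⁻¹ = [[341, 650], [-130, -244]].
The requested entry is -244.

-244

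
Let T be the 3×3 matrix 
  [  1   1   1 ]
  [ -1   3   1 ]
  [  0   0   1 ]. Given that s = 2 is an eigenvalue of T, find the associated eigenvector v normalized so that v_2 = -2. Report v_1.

-2

T − 2I = [[-1, 1, 1], [-1, 1, 1], [0, 0, -1]].
Solving (T − 2I)v = 0 gives the eigenspace spanned by (-2, -2, 0).
With v_2 = -2, v = (-2, -2, 0), so v_1 = -2.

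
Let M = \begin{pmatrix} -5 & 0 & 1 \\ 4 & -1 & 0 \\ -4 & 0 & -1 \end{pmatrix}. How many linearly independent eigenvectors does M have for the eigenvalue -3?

M + 3I = [[-2, 0, 1], [4, 2, 0], [-4, 0, 2]].
This matrix has rank 2, so its null space has dimension 3 − 2 = 1.

1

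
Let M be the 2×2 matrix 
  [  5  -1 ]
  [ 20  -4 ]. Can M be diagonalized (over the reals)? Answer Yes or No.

Yes

Characteristic polynomial: p(r) = r^2 - r = r(r - 1).
All 2 eigenvalues are distinct, so M is diagonalizable.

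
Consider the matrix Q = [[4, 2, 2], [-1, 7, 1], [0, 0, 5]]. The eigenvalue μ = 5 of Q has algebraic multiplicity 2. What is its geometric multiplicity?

Q − 5I = [[-1, 2, 2], [-1, 2, 1], [0, 0, 0]].
This matrix has rank 2, so its null space has dimension 3 − 2 = 1.

1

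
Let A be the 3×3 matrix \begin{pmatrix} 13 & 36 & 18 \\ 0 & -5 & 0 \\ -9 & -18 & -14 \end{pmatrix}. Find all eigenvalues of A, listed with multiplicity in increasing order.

-5, -5, 4

Characteristic polynomial: p(r) = r^3 + 6r^2 - 15r - 100 = (r - 4)(r + 5)^2.
Roots (with multiplicity): -5, -5, 4.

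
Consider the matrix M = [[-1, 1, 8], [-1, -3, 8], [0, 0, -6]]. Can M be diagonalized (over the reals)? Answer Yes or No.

No

Characteristic polynomial: p(μ) = μ^3 + 10μ^2 + 28μ + 24 = (μ + 2)^2(μ + 6).
μ = -2 has algebraic multiplicity 2; rank(M + 2I) = 2, so geometric multiplicity = 1.
Geometric multiplicity < algebraic multiplicity, so M is not diagonalizable.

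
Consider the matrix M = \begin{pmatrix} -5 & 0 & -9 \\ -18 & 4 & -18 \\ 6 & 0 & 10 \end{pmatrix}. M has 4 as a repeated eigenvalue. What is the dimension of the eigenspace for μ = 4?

M − 4I = [[-9, 0, -9], [-18, 0, -18], [6, 0, 6]].
This matrix has rank 1, so its null space has dimension 3 − 1 = 2.

2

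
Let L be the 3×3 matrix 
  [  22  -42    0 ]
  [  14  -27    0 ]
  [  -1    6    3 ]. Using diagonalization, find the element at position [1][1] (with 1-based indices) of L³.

652

Characteristic polynomial: s^3 + 2s^2 - 21s + 18 = (s - 3)(s - 1)(s + 6), so the eigenvalues are -6, 1, 3.
s=-6: eigenvector (-3, -2, 1).
s=3: eigenvector (0, 0, 1).
s=1: eigenvector (2, 1, -2).
P = [[-3, 0, 2], [-2, 0, 1], [1, 1, -2]], D = diag(-6, 3, 1), P⁻¹ = [[1, -2, 0], [3, -4, 1], [2, -3, 0]].
L³ = P·diag(-216, 27, 1)·P⁻¹ = [[652, -1302, 0], [434, -867, 0], [-139, 330, 27]].
The requested entry is 652.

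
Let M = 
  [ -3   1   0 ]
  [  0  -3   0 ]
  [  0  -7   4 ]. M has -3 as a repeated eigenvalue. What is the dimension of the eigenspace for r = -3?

M + 3I = [[0, 1, 0], [0, 0, 0], [0, -7, 7]].
This matrix has rank 2, so its null space has dimension 3 − 2 = 1.

1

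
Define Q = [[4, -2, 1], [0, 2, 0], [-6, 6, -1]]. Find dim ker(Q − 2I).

Q − 2I = [[2, -2, 1], [0, 0, 0], [-6, 6, -3]].
This matrix has rank 1, so its null space has dimension 3 − 1 = 2.

2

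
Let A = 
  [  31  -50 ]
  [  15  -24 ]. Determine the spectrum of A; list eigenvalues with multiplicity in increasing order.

1, 6

Characteristic polynomial: p(s) = s^2 - 7s + 6 = (s - 6)(s - 1).
Roots (with multiplicity): 1, 6.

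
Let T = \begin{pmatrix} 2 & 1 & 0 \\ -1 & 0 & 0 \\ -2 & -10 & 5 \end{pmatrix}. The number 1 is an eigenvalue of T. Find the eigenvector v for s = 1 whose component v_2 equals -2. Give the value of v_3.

-4

T − 1I = [[1, 1, 0], [-1, -1, 0], [-2, -10, 4]].
Solving (T − 1I)v = 0 gives the eigenspace spanned by (2, -2, -4).
With v_2 = -2, v = (2, -2, -4), so v_3 = -4.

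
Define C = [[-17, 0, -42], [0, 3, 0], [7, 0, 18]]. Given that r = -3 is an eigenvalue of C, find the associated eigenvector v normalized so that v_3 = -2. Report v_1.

6

C + 3I = [[-14, 0, -42], [0, 6, 0], [7, 0, 21]].
Solving (C + 3I)v = 0 gives the eigenspace spanned by (6, 0, -2).
With v_3 = -2, v = (6, 0, -2), so v_1 = 6.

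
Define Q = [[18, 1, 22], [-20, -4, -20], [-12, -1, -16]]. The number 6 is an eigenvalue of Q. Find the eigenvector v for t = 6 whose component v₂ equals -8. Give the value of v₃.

Q − 6I = [[12, 1, 22], [-20, -10, -20], [-12, -1, -22]].
Solving (Q − 6I)v = 0 gives the eigenspace spanned by (8, -8, -4).
With v₂ = -8, v = (8, -8, -4), so v₃ = -4.

-4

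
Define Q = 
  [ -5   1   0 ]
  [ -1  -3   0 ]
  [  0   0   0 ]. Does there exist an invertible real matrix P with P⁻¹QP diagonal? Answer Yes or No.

No

Characteristic polynomial: p(μ) = μ^3 + 8μ^2 + 16μ = μ(μ + 4)^2.
μ = -4 has algebraic multiplicity 2; rank(Q + 4I) = 2, so geometric multiplicity = 1.
Geometric multiplicity < algebraic multiplicity, so Q is not diagonalizable.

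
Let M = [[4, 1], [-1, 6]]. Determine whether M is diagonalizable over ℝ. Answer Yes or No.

No

Characteristic polynomial: p(t) = t^2 - 10t + 25 = (t - 5)^2.
t = 5 has algebraic multiplicity 2; rank(M − 5I) = 1, so geometric multiplicity = 1.
Geometric multiplicity < algebraic multiplicity, so M is not diagonalizable.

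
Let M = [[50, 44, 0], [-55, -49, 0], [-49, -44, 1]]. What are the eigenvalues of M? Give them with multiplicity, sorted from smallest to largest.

Characteristic polynomial: p(r) = r^3 - 2r^2 - 29r + 30 = (r - 6)(r - 1)(r + 5).
Roots (with multiplicity): -5, 1, 6.

-5, 1, 6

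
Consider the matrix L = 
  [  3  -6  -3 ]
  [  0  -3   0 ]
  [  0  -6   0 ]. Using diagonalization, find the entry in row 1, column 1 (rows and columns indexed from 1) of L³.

27

Characteristic polynomial: s^3 - 9s = s(s - 3)(s + 3), so the eigenvalues are -3, 0, 3.
s=3: eigenvector (1, 0, 0).
s=-3: eigenvector (2, 1, 2).
s=0: eigenvector (1, 0, 1).
P = [[1, 2, 1], [0, 1, 0], [0, 2, 1]], D = diag(3, -3, 0), P⁻¹ = [[1, 0, -1], [0, 1, 0], [0, -2, 1]].
L³ = P·diag(27, -27, 0)·P⁻¹ = [[27, -54, -27], [0, -27, 0], [0, -54, 0]].
The requested entry is 27.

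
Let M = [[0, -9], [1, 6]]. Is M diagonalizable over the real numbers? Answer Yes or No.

Characteristic polynomial: p(s) = s^2 - 6s + 9 = (s - 3)^2.
s = 3 has algebraic multiplicity 2; rank(M − 3I) = 1, so geometric multiplicity = 1.
Geometric multiplicity < algebraic multiplicity, so M is not diagonalizable.

No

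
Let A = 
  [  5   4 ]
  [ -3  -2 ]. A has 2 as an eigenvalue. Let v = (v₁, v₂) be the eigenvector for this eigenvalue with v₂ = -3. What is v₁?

4

A − 2I = [[3, 4], [-3, -4]].
Solving (A − 2I)v = 0 gives the eigenspace spanned by (4, -3).
With v₂ = -3, v = (4, -3), so v₁ = 4.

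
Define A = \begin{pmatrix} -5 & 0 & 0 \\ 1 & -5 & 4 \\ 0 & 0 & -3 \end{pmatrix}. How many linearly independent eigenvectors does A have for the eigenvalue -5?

1

A + 5I = [[0, 0, 0], [1, 0, 4], [0, 0, 2]].
This matrix has rank 2, so its null space has dimension 3 − 2 = 1.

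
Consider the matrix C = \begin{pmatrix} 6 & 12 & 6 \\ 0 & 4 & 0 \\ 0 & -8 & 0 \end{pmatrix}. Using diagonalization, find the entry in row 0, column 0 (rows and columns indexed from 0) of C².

Characteristic polynomial: t^3 - 10t^2 + 24t = t(t - 6)(t - 4), so the eigenvalues are 0, 4, 6.
t=6: eigenvector (1, 0, 0).
t=4: eigenvector (0, 1, -2).
t=0: eigenvector (-1, 0, 1).
P = [[1, 0, -1], [0, 1, 0], [0, -2, 1]], D = diag(6, 4, 0), P⁻¹ = [[1, 2, 1], [0, 1, 0], [0, 2, 1]].
C² = P·diag(36, 16, 0)·P⁻¹ = [[36, 72, 36], [0, 16, 0], [0, -32, 0]].
The requested entry is 36.

36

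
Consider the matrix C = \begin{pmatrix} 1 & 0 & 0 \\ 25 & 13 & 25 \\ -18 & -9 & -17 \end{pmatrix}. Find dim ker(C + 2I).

C + 2I = [[3, 0, 0], [25, 15, 25], [-18, -9, -15]].
This matrix has rank 2, so its null space has dimension 3 − 2 = 1.

1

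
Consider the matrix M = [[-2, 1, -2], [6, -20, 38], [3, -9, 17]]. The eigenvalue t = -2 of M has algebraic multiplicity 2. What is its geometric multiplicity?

M + 2I = [[0, 1, -2], [6, -18, 38], [3, -9, 19]].
This matrix has rank 2, so its null space has dimension 3 − 2 = 1.

1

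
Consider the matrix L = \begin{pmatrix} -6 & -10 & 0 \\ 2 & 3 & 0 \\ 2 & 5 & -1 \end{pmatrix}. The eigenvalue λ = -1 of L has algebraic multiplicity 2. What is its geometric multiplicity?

1

L + 1I = [[-5, -10, 0], [2, 4, 0], [2, 5, 0]].
This matrix has rank 2, so its null space has dimension 3 − 2 = 1.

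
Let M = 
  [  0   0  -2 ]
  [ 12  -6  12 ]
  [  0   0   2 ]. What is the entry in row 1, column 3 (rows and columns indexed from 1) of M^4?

-16

Characteristic polynomial: s^3 + 4s^2 - 12s = s(s - 2)(s + 6), so the eigenvalues are -6, 0, 2.
s=0: eigenvector (1, 2, 0).
s=-6: eigenvector (0, 1, 0).
s=2: eigenvector (-1, 0, 1).
P = [[1, 0, -1], [2, 1, 0], [0, 0, 1]], D = diag(0, -6, 2), P⁻¹ = [[1, 0, 1], [-2, 1, -2], [0, 0, 1]].
M⁴ = P·diag(0, 1296, 16)·P⁻¹ = [[0, 0, -16], [-2592, 1296, -2592], [0, 0, 16]].
The requested entry is -16.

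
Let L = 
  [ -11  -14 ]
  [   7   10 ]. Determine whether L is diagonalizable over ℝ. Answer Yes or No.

Characteristic polynomial: p(t) = t^2 + t - 12 = (t - 3)(t + 4).
All 2 eigenvalues are distinct, so L is diagonalizable.

Yes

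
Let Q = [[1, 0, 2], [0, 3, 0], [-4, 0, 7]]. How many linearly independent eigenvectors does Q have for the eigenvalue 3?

2

Q − 3I = [[-2, 0, 2], [0, 0, 0], [-4, 0, 4]].
This matrix has rank 1, so its null space has dimension 3 − 1 = 2.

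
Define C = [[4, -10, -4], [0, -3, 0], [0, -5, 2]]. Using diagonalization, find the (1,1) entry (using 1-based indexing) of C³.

64

Characteristic polynomial: t^3 - 3t^2 - 10t + 24 = (t - 4)(t - 2)(t + 3), so the eigenvalues are -3, 2, 4.
t=4: eigenvector (1, 0, 0).
t=-3: eigenvector (2, 1, 1).
t=2: eigenvector (2, 0, 1).
P = [[1, 2, 2], [0, 1, 0], [0, 1, 1]], D = diag(4, -3, 2), P⁻¹ = [[1, 0, -2], [0, 1, 0], [0, -1, 1]].
C³ = P·diag(64, -27, 8)·P⁻¹ = [[64, -70, -112], [0, -27, 0], [0, -35, 8]].
The requested entry is 64.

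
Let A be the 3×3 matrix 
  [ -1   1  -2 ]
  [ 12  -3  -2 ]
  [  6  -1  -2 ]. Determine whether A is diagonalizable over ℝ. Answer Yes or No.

Characteristic polynomial: p(μ) = μ^3 + 6μ^2 + 9μ + 4 = (μ + 1)^2(μ + 4).
μ = -1 has algebraic multiplicity 2; rank(A + 1I) = 2, so geometric multiplicity = 1.
Geometric multiplicity < algebraic multiplicity, so A is not diagonalizable.

No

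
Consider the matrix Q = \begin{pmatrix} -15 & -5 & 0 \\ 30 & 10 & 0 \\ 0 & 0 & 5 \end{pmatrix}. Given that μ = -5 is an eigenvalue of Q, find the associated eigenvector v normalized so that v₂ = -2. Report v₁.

Q + 5I = [[-10, -5, 0], [30, 15, 0], [0, 0, 10]].
Solving (Q + 5I)v = 0 gives the eigenspace spanned by (1, -2, 0).
With v₂ = -2, v = (1, -2, 0), so v₁ = 1.

1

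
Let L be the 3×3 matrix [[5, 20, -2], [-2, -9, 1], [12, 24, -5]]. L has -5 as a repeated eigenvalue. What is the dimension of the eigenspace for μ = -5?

L + 5I = [[10, 20, -2], [-2, -4, 1], [12, 24, 0]].
This matrix has rank 2, so its null space has dimension 3 − 2 = 1.

1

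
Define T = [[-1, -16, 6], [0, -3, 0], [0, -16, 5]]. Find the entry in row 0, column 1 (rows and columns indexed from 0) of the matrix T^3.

-304

Characteristic polynomial: r^3 - r^2 - 17r - 15 = (r - 5)(r + 1)(r + 3), so the eigenvalues are -3, -1, 5.
r=-1: eigenvector (1, 0, 0).
r=-3: eigenvector (2, 1, 2).
r=5: eigenvector (1, 0, 1).
P = [[1, 2, 1], [0, 1, 0], [0, 2, 1]], D = diag(-1, -3, 5), P⁻¹ = [[1, 0, -1], [0, 1, 0], [0, -2, 1]].
T³ = P·diag(-1, -27, 125)·P⁻¹ = [[-1, -304, 126], [0, -27, 0], [0, -304, 125]].
The requested entry is -304.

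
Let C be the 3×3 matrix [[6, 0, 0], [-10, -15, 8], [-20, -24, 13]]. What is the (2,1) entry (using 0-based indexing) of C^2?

48

Characteristic polynomial: r^3 - 4r^2 - 15r + 18 = (r - 6)(r - 1)(r + 3), so the eigenvalues are -3, 1, 6.
r=-3: eigenvector (0, -2, -3).
r=1: eigenvector (0, 1, 2).
r=6: eigenvector (1, -2, -4).
P = [[0, 0, 1], [-2, 1, -2], [-3, 2, -4]], D = diag(-3, 1, 6), P⁻¹ = [[0, -2, 1], [2, -3, 2], [1, 0, 0]].
C² = P·diag(9, 1, 36)·P⁻¹ = [[36, 0, 0], [-70, 33, -16], [-140, 48, -23]].
The requested entry is 48.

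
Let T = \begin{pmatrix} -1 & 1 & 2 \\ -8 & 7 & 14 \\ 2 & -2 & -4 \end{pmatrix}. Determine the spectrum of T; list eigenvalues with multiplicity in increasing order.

0, 1, 1

Characteristic polynomial: p(μ) = μ^3 - 2μ^2 + μ = μ(μ - 1)^2.
Roots (with multiplicity): 0, 1, 1.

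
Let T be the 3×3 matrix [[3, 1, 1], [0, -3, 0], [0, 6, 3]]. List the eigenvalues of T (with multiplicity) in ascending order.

-3, 3, 3

Characteristic polynomial: p(r) = r^3 - 3r^2 - 9r + 27 = (r - 3)^2(r + 3).
Roots (with multiplicity): -3, 3, 3.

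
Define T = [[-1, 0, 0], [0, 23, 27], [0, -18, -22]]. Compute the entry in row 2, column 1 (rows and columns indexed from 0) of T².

Characteristic polynomial: s^3 - 21s - 20 = (s - 5)(s + 1)(s + 4), so the eigenvalues are -4, -1, 5.
s=-1: eigenvector (1, 0, 0).
s=5: eigenvector (0, 3, -2).
s=-4: eigenvector (0, -1, 1).
P = [[1, 0, 0], [0, 3, -1], [0, -2, 1]], D = diag(-1, 5, -4), P⁻¹ = [[1, 0, 0], [0, 1, 1], [0, 2, 3]].
T² = P·diag(1, 25, 16)·P⁻¹ = [[1, 0, 0], [0, 43, 27], [0, -18, -2]].
The requested entry is -18.

-18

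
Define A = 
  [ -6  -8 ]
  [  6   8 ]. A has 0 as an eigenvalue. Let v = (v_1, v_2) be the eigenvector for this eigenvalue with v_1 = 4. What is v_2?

A = [[-6, -8], [6, 8]].
Solving (A)v = 0 gives the eigenspace spanned by (4, -3).
With v_1 = 4, v = (4, -3), so v_2 = -3.

-3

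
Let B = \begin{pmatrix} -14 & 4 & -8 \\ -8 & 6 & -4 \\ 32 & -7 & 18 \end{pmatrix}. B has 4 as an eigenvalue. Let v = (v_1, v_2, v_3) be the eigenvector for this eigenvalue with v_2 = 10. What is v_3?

B − 4I = [[-18, 4, -8], [-8, 2, -4], [32, -7, 14]].
Solving (B − 4I)v = 0 gives the eigenspace spanned by (0, 10, 5).
With v_2 = 10, v = (0, 10, 5), so v_3 = 5.

5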